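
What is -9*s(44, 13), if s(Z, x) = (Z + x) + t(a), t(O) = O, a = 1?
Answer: -522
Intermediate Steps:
s(Z, x) = 1 + Z + x (s(Z, x) = (Z + x) + 1 = 1 + Z + x)
-9*s(44, 13) = -9*(1 + 44 + 13) = -9*58 = -522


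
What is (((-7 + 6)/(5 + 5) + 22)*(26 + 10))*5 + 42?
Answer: 3984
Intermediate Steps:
(((-7 + 6)/(5 + 5) + 22)*(26 + 10))*5 + 42 = ((-1/10 + 22)*36)*5 + 42 = ((-1*⅒ + 22)*36)*5 + 42 = ((-⅒ + 22)*36)*5 + 42 = ((219/10)*36)*5 + 42 = (3942/5)*5 + 42 = 3942 + 42 = 3984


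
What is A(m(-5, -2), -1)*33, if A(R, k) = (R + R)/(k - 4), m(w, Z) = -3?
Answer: 198/5 ≈ 39.600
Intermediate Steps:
A(R, k) = 2*R/(-4 + k) (A(R, k) = (2*R)/(-4 + k) = 2*R/(-4 + k))
A(m(-5, -2), -1)*33 = (2*(-3)/(-4 - 1))*33 = (2*(-3)/(-5))*33 = (2*(-3)*(-⅕))*33 = (6/5)*33 = 198/5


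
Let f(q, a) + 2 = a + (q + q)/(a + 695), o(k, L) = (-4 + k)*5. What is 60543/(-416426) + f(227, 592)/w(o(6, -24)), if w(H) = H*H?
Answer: 77150481971/13398506550 ≈ 5.7581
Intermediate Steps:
o(k, L) = -20 + 5*k
w(H) = H²
f(q, a) = -2 + a + 2*q/(695 + a) (f(q, a) = -2 + (a + (q + q)/(a + 695)) = -2 + (a + (2*q)/(695 + a)) = -2 + (a + 2*q/(695 + a)) = -2 + a + 2*q/(695 + a))
60543/(-416426) + f(227, 592)/w(o(6, -24)) = 60543/(-416426) + ((-1390 + 592² + 2*227 + 693*592)/(695 + 592))/((-20 + 5*6)²) = 60543*(-1/416426) + ((-1390 + 350464 + 454 + 410256)/1287)/((-20 + 30)²) = -60543/416426 + ((1/1287)*759784)/(10²) = -60543/416426 + (759784/1287)/100 = -60543/416426 + (759784/1287)*(1/100) = -60543/416426 + 189946/32175 = 77150481971/13398506550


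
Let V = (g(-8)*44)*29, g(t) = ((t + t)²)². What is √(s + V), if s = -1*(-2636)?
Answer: 86*√11307 ≈ 9144.8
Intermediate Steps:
s = 2636
g(t) = 16*t⁴ (g(t) = ((2*t)²)² = (4*t²)² = 16*t⁴)
V = 83623936 (V = ((16*(-8)⁴)*44)*29 = ((16*4096)*44)*29 = (65536*44)*29 = 2883584*29 = 83623936)
√(s + V) = √(2636 + 83623936) = √83626572 = 86*√11307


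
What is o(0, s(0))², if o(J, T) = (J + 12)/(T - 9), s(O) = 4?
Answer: 144/25 ≈ 5.7600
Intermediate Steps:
o(J, T) = (12 + J)/(-9 + T)
o(0, s(0))² = ((12 + 0)/(-9 + 4))² = (12/(-5))² = (-⅕*12)² = (-12/5)² = 144/25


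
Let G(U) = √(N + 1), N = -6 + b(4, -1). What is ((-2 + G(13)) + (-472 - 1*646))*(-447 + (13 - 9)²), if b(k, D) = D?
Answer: 482720 - 431*I*√6 ≈ 4.8272e+5 - 1055.7*I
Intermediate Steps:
N = -7 (N = -6 - 1 = -7)
G(U) = I*√6 (G(U) = √(-7 + 1) = √(-6) = I*√6)
((-2 + G(13)) + (-472 - 1*646))*(-447 + (13 - 9)²) = ((-2 + I*√6) + (-472 - 1*646))*(-447 + (13 - 9)²) = ((-2 + I*√6) + (-472 - 646))*(-447 + 4²) = ((-2 + I*√6) - 1118)*(-447 + 16) = (-1120 + I*√6)*(-431) = 482720 - 431*I*√6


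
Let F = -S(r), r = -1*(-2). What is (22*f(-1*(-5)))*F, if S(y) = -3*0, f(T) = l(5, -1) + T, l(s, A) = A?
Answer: 0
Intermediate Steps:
f(T) = -1 + T
r = 2
S(y) = 0
F = 0 (F = -1*0 = 0)
(22*f(-1*(-5)))*F = (22*(-1 - 1*(-5)))*0 = (22*(-1 + 5))*0 = (22*4)*0 = 88*0 = 0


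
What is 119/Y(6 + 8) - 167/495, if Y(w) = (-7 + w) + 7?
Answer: 8081/990 ≈ 8.1626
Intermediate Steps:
Y(w) = w
119/Y(6 + 8) - 167/495 = 119/(6 + 8) - 167/495 = 119/14 - 167*1/495 = 119*(1/14) - 167/495 = 17/2 - 167/495 = 8081/990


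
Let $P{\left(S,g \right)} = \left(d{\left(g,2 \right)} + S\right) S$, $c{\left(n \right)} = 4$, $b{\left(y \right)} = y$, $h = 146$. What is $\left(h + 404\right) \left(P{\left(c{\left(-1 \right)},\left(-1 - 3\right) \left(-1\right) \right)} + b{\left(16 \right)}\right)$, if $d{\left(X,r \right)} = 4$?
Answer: $26400$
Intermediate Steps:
$P{\left(S,g \right)} = S \left(4 + S\right)$ ($P{\left(S,g \right)} = \left(4 + S\right) S = S \left(4 + S\right)$)
$\left(h + 404\right) \left(P{\left(c{\left(-1 \right)},\left(-1 - 3\right) \left(-1\right) \right)} + b{\left(16 \right)}\right) = \left(146 + 404\right) \left(4 \left(4 + 4\right) + 16\right) = 550 \left(4 \cdot 8 + 16\right) = 550 \left(32 + 16\right) = 550 \cdot 48 = 26400$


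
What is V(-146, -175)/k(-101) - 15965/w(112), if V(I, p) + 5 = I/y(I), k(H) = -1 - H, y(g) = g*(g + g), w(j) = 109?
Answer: -466337249/3182800 ≈ -146.52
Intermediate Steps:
y(g) = 2*g**2 (y(g) = g*(2*g) = 2*g**2)
V(I, p) = -5 + 1/(2*I) (V(I, p) = -5 + I/((2*I**2)) = -5 + I*(1/(2*I**2)) = -5 + 1/(2*I))
V(-146, -175)/k(-101) - 15965/w(112) = (-5 + (1/2)/(-146))/(-1 - 1*(-101)) - 15965/109 = (-5 + (1/2)*(-1/146))/(-1 + 101) - 15965*1/109 = (-5 - 1/292)/100 - 15965/109 = -1461/292*1/100 - 15965/109 = -1461/29200 - 15965/109 = -466337249/3182800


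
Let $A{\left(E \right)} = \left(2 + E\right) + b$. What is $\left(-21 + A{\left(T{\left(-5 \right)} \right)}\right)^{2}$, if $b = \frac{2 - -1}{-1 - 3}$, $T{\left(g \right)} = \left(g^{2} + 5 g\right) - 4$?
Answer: $\frac{9025}{16} \approx 564.06$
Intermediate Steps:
$T{\left(g \right)} = -4 + g^{2} + 5 g$
$b = - \frac{3}{4}$ ($b = \frac{2 + 1}{-4} = 3 \left(- \frac{1}{4}\right) = - \frac{3}{4} \approx -0.75$)
$A{\left(E \right)} = \frac{5}{4} + E$ ($A{\left(E \right)} = \left(2 + E\right) - \frac{3}{4} = \frac{5}{4} + E$)
$\left(-21 + A{\left(T{\left(-5 \right)} \right)}\right)^{2} = \left(-21 + \left(\frac{5}{4} + \left(-4 + \left(-5\right)^{2} + 5 \left(-5\right)\right)\right)\right)^{2} = \left(-21 + \left(\frac{5}{4} - 4\right)\right)^{2} = \left(-21 - \frac{11}{4}\right)^{2} = \left(- \frac{95}{4}\right)^{2} = \frac{9025}{16}$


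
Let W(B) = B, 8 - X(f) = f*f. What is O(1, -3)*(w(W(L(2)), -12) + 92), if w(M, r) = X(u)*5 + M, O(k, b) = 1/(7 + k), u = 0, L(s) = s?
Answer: 67/4 ≈ 16.750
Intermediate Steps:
X(f) = 8 - f**2 (X(f) = 8 - f*f = 8 - f**2)
w(M, r) = 40 + M (w(M, r) = (8 - 1*0**2)*5 + M = (8 - 1*0)*5 + M = (8 + 0)*5 + M = 8*5 + M = 40 + M)
O(1, -3)*(w(W(L(2)), -12) + 92) = ((40 + 2) + 92)/(7 + 1) = (42 + 92)/8 = (1/8)*134 = 67/4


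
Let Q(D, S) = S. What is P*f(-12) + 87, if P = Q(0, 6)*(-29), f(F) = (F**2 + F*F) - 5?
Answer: -49155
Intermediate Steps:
f(F) = -5 + 2*F**2 (f(F) = (F**2 + F**2) - 5 = 2*F**2 - 5 = -5 + 2*F**2)
P = -174 (P = 6*(-29) = -174)
P*f(-12) + 87 = -174*(-5 + 2*(-12)**2) + 87 = -174*(-5 + 2*144) + 87 = -174*(-5 + 288) + 87 = -174*283 + 87 = -49242 + 87 = -49155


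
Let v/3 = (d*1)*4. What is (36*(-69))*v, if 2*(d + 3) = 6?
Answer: 0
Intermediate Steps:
d = 0 (d = -3 + (1/2)*6 = -3 + 3 = 0)
v = 0 (v = 3*((0*1)*4) = 3*(0*4) = 3*0 = 0)
(36*(-69))*v = (36*(-69))*0 = -2484*0 = 0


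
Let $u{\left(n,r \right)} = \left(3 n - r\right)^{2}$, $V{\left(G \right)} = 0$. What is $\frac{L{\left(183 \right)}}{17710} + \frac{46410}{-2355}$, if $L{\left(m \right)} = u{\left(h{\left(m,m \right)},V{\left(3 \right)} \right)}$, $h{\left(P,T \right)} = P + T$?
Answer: $\frac{67242544}{1390235} \approx 48.368$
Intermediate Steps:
$u{\left(n,r \right)} = \left(- r + 3 n\right)^{2}$
$L{\left(m \right)} = 36 m^{2}$ ($L{\left(m \right)} = \left(\left(-1\right) 0 + 3 \left(m + m\right)\right)^{2} = \left(0 + 3 \cdot 2 m\right)^{2} = \left(0 + 6 m\right)^{2} = \left(6 m\right)^{2} = 36 m^{2}$)
$\frac{L{\left(183 \right)}}{17710} + \frac{46410}{-2355} = \frac{36 \cdot 183^{2}}{17710} + \frac{46410}{-2355} = 36 \cdot 33489 \cdot \frac{1}{17710} + 46410 \left(- \frac{1}{2355}\right) = 1205604 \cdot \frac{1}{17710} - \frac{3094}{157} = \frac{602802}{8855} - \frac{3094}{157} = \frac{67242544}{1390235}$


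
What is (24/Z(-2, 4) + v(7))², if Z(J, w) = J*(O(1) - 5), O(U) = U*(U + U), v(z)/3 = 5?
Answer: 361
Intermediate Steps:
v(z) = 15 (v(z) = 3*5 = 15)
O(U) = 2*U² (O(U) = U*(2*U) = 2*U²)
Z(J, w) = -3*J (Z(J, w) = J*(2*1² - 5) = J*(2*1 - 5) = J*(2 - 5) = J*(-3) = -3*J)
(24/Z(-2, 4) + v(7))² = (24/((-3*(-2))) + 15)² = (24/6 + 15)² = (24*(⅙) + 15)² = (4 + 15)² = 19² = 361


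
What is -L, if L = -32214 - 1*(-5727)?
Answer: 26487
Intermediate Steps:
L = -26487 (L = -32214 + 5727 = -26487)
-L = -1*(-26487) = 26487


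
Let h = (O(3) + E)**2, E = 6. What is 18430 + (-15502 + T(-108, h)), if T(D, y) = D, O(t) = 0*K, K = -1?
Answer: 2820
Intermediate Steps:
O(t) = 0 (O(t) = 0*(-1) = 0)
h = 36 (h = (0 + 6)**2 = 6**2 = 36)
18430 + (-15502 + T(-108, h)) = 18430 + (-15502 - 108) = 18430 - 15610 = 2820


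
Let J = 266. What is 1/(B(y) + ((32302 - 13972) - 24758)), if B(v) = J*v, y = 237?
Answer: 1/56614 ≈ 1.7663e-5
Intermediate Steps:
B(v) = 266*v
1/(B(y) + ((32302 - 13972) - 24758)) = 1/(266*237 + ((32302 - 13972) - 24758)) = 1/(63042 + (18330 - 24758)) = 1/(63042 - 6428) = 1/56614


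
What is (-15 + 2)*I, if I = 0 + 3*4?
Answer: -156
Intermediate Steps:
I = 12 (I = 0 + 12 = 12)
(-15 + 2)*I = (-15 + 2)*12 = -13*12 = -156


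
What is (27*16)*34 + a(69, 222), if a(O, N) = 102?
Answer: 14790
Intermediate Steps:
(27*16)*34 + a(69, 222) = (27*16)*34 + 102 = 432*34 + 102 = 14688 + 102 = 14790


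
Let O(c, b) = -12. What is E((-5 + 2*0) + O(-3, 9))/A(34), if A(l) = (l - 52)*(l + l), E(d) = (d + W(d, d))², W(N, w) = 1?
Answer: -32/153 ≈ -0.20915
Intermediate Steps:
E(d) = (1 + d)² (E(d) = (d + 1)² = (1 + d)²)
A(l) = 2*l*(-52 + l) (A(l) = (-52 + l)*(2*l) = 2*l*(-52 + l))
E((-5 + 2*0) + O(-3, 9))/A(34) = (1 + ((-5 + 2*0) - 12))²/((2*34*(-52 + 34))) = (1 + ((-5 + 0) - 12))²/((2*34*(-18))) = (1 + (-5 - 12))²/(-1224) = (1 - 17)²*(-1/1224) = (-16)²*(-1/1224) = 256*(-1/1224) = -32/153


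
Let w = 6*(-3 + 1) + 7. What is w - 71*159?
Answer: -11294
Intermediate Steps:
w = -5 (w = 6*(-2) + 7 = -12 + 7 = -5)
w - 71*159 = -5 - 71*159 = -5 - 11289 = -11294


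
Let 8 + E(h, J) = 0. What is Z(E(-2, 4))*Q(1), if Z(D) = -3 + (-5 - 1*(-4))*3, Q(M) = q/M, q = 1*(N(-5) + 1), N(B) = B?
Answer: 24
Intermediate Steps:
E(h, J) = -8 (E(h, J) = -8 + 0 = -8)
q = -4 (q = 1*(-5 + 1) = 1*(-4) = -4)
Q(M) = -4/M
Z(D) = -6 (Z(D) = -3 + (-5 + 4)*3 = -3 - 1*3 = -3 - 3 = -6)
Z(E(-2, 4))*Q(1) = -(-24)/1 = -(-24) = -6*(-4) = 24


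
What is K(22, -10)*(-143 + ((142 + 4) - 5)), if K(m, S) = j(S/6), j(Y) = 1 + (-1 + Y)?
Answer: 10/3 ≈ 3.3333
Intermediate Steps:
j(Y) = Y
K(m, S) = S/6
K(22, -10)*(-143 + ((142 + 4) - 5)) = ((⅙)*(-10))*(-143 + ((142 + 4) - 5)) = -5*(-143 + (146 - 5))/3 = -5*(-143 + 141)/3 = -5/3*(-2) = 10/3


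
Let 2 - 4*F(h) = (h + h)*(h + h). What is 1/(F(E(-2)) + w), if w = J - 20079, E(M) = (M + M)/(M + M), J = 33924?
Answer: 2/27689 ≈ 7.2231e-5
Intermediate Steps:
E(M) = 1 (E(M) = (2*M)/((2*M)) = (2*M)*(1/(2*M)) = 1)
w = 13845 (w = 33924 - 20079 = 13845)
F(h) = ½ - h² (F(h) = ½ - (h + h)*(h + h)/4 = ½ - 2*h*2*h/4 = ½ - h²)
1/(F(E(-2)) + w) = 1/((½ - 1*1²) + 13845) = 1/((½ - 1*1) + 13845) = 1/((½ - 1) + 13845) = 1/(-½ + 13845) = 1/(27689/2) = 2/27689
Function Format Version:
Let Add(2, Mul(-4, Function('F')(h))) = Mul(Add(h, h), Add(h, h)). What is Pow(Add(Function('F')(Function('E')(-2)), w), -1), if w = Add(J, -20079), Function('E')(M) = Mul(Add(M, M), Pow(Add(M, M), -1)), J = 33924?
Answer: Rational(2, 27689) ≈ 7.2231e-5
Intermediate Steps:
Function('E')(M) = 1 (Function('E')(M) = Mul(Mul(2, M), Pow(Mul(2, M), -1)) = Mul(Mul(2, M), Mul(Rational(1, 2), Pow(M, -1))) = 1)
w = 13845 (w = Add(33924, -20079) = 13845)
Function('F')(h) = Add(Rational(1, 2), Mul(-1, Pow(h, 2))) (Function('F')(h) = Add(Rational(1, 2), Mul(Rational(-1, 4), Mul(Add(h, h), Add(h, h)))) = Add(Rational(1, 2), Mul(Rational(-1, 4), Mul(Mul(2, h), Mul(2, h)))) = Add(Rational(1, 2), Mul(Rational(-1, 4), Mul(4, Pow(h, 2)))) = Add(Rational(1, 2), Mul(-1, Pow(h, 2))))
Pow(Add(Function('F')(Function('E')(-2)), w), -1) = Pow(Add(Add(Rational(1, 2), Mul(-1, Pow(1, 2))), 13845), -1) = Pow(Add(Add(Rational(1, 2), Mul(-1, 1)), 13845), -1) = Pow(Add(Add(Rational(1, 2), -1), 13845), -1) = Pow(Add(Rational(-1, 2), 13845), -1) = Pow(Rational(27689, 2), -1) = Rational(2, 27689)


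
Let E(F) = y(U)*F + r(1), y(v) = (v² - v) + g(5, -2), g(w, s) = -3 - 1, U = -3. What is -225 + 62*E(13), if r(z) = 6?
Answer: 6595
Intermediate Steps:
g(w, s) = -4
y(v) = -4 + v² - v (y(v) = (v² - v) - 4 = -4 + v² - v)
E(F) = 6 + 8*F (E(F) = (-4 + (-3)² - 1*(-3))*F + 6 = (-4 + 9 + 3)*F + 6 = 8*F + 6 = 6 + 8*F)
-225 + 62*E(13) = -225 + 62*(6 + 8*13) = -225 + 62*(6 + 104) = -225 + 62*110 = -225 + 6820 = 6595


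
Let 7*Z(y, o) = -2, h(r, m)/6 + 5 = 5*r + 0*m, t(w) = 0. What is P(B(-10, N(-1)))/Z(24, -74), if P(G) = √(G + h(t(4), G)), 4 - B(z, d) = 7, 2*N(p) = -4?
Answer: -7*I*√33/2 ≈ -20.106*I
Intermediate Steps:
N(p) = -2 (N(p) = (½)*(-4) = -2)
B(z, d) = -3 (B(z, d) = 4 - 1*7 = 4 - 7 = -3)
h(r, m) = -30 + 30*r (h(r, m) = -30 + 6*(5*r + 0*m) = -30 + 6*(5*r + 0) = -30 + 6*(5*r) = -30 + 30*r)
Z(y, o) = -2/7 (Z(y, o) = (⅐)*(-2) = -2/7)
P(G) = √(-30 + G) (P(G) = √(G + (-30 + 30*0)) = √(G + (-30 + 0)) = √(G - 30) = √(-30 + G))
P(B(-10, N(-1)))/Z(24, -74) = √(-30 - 3)/(-2/7) = √(-33)*(-7/2) = (I*√33)*(-7/2) = -7*I*√33/2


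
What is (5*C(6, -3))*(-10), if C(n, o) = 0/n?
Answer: 0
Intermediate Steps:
C(n, o) = 0
(5*C(6, -3))*(-10) = (5*0)*(-10) = 0*(-10) = 0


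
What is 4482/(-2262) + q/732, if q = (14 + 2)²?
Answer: -112573/68991 ≈ -1.6317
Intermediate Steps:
q = 256 (q = 16² = 256)
4482/(-2262) + q/732 = 4482/(-2262) + 256/732 = 4482*(-1/2262) + 256*(1/732) = -747/377 + 64/183 = -112573/68991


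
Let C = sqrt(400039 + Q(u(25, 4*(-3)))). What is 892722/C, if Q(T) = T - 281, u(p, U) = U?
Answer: 446361*sqrt(399746)/199873 ≈ 1412.0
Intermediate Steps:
Q(T) = -281 + T
C = sqrt(399746) (C = sqrt(400039 + (-281 + 4*(-3))) = sqrt(400039 + (-281 - 12)) = sqrt(400039 - 293) = sqrt(399746) ≈ 632.25)
892722/C = 892722/(sqrt(399746)) = 892722*(sqrt(399746)/399746) = 446361*sqrt(399746)/199873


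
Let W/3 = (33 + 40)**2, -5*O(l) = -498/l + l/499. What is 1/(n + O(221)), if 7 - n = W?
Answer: -551395/8811092439 ≈ -6.2580e-5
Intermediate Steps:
O(l) = -l/2495 + 498/(5*l) (O(l) = -(-498/l + l/499)/5 = -l/2495 + 498/(5*l))
W = 15987 (W = 3*(33 + 40)**2 = 3*73**2 = 3*5329 = 15987)
n = -15980 (n = 7 - 1*15987 = 7 - 15987 = -15980)
1/(n + O(221)) = 1/(-15980 + (1/2495)*(248502 - 1*221**2)/221) = 1/(-15980 + (1/2495)*(1/221)*(248502 - 1*48841)) = 1/(-15980 + (1/2495)*(1/221)*(248502 - 48841)) = 1/(-15980 + (1/2495)*(1/221)*199661) = 1/(-15980 + 199661/551395) = 1/(-8811092439/551395) = -551395/8811092439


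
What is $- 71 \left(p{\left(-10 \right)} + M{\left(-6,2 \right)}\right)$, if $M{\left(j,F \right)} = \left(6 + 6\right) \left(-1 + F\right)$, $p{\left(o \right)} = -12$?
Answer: $0$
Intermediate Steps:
$M{\left(j,F \right)} = -12 + 12 F$ ($M{\left(j,F \right)} = 12 \left(-1 + F\right) = -12 + 12 F$)
$- 71 \left(p{\left(-10 \right)} + M{\left(-6,2 \right)}\right) = - 71 \left(-12 + \left(-12 + 12 \cdot 2\right)\right) = - 71 \left(-12 + \left(-12 + 24\right)\right) = - 71 \left(-12 + 12\right) = \left(-71\right) 0 = 0$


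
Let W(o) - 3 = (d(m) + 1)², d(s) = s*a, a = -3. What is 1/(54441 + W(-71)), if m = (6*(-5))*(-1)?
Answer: 1/62365 ≈ 1.6035e-5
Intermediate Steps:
m = 30 (m = -30*(-1) = 30)
d(s) = -3*s (d(s) = s*(-3) = -3*s)
W(o) = 7924 (W(o) = 3 + (-3*30 + 1)² = 3 + (-90 + 1)² = 3 + (-89)² = 3 + 7921 = 7924)
1/(54441 + W(-71)) = 1/(54441 + 7924) = 1/62365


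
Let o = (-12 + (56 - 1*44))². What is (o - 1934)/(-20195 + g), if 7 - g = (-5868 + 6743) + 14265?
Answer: 967/17664 ≈ 0.054744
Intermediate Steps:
g = -15133 (g = 7 - ((-5868 + 6743) + 14265) = 7 - (875 + 14265) = 7 - 1*15140 = 7 - 15140 = -15133)
o = 0 (o = (-12 + (56 - 44))² = (-12 + 12)² = 0² = 0)
(o - 1934)/(-20195 + g) = (0 - 1934)/(-20195 - 15133) = -1934/(-35328) = -1934*(-1/35328) = 967/17664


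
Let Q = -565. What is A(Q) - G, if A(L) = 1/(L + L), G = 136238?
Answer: -153948941/1130 ≈ -1.3624e+5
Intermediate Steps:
A(L) = 1/(2*L)
A(Q) - G = (½)/(-565) - 1*136238 = (½)*(-1/565) - 136238 = -1/1130 - 136238 = -153948941/1130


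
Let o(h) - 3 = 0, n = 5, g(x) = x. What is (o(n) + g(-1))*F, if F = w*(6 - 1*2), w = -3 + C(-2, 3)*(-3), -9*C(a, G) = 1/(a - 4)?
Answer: -220/9 ≈ -24.444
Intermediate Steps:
o(h) = 3 (o(h) = 3 + 0 = 3)
C(a, G) = -1/(9*(-4 + a)) (C(a, G) = -1/(9*(a - 4)) = -1/(9*(-4 + a)))
w = -55/18 (w = -3 - 1/(-36 + 9*(-2))*(-3) = -3 - 1/(-36 - 18)*(-3) = -3 - 1/(-54)*(-3) = -3 - 1*(-1/54)*(-3) = -3 + (1/54)*(-3) = -3 - 1/18 = -55/18 ≈ -3.0556)
F = -110/9 (F = -55*(6 - 1*2)/18 = -55*(6 - 2)/18 = -55/18*4 = -110/9 ≈ -12.222)
(o(n) + g(-1))*F = (3 - 1)*(-110/9) = 2*(-110/9) = -220/9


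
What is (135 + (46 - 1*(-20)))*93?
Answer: 18693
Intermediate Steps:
(135 + (46 - 1*(-20)))*93 = (135 + (46 + 20))*93 = (135 + 66)*93 = 201*93 = 18693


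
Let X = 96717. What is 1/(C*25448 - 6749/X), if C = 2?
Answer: 96717/4922501683 ≈ 1.9648e-5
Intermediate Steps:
1/(C*25448 - 6749/X) = 1/(2*25448 - 6749/96717) = 1/(50896 - 6749*1/96717) = 1/(50896 - 6749/96717) = 1/(4922501683/96717) = 96717/4922501683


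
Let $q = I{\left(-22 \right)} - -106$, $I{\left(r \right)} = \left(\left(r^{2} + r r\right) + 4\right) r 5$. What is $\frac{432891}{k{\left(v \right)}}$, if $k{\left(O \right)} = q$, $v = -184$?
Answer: $- \frac{432891}{106814} \approx -4.0528$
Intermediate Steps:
$I{\left(r \right)} = 5 r \left(4 + 2 r^{2}\right)$ ($I{\left(r \right)} = \left(\left(r^{2} + r^{2}\right) + 4\right) r 5 = \left(2 r^{2} + 4\right) r 5 = \left(4 + 2 r^{2}\right) r 5 = r \left(4 + 2 r^{2}\right) 5 = 5 r \left(4 + 2 r^{2}\right)$)
$q = -106814$ ($q = 10 \left(-22\right) \left(2 + \left(-22\right)^{2}\right) - -106 = 10 \left(-22\right) \left(2 + 484\right) + 106 = 10 \left(-22\right) 486 + 106 = -106920 + 106 = -106814$)
$k{\left(O \right)} = -106814$
$\frac{432891}{k{\left(v \right)}} = \frac{432891}{-106814} = 432891 \left(- \frac{1}{106814}\right) = - \frac{432891}{106814}$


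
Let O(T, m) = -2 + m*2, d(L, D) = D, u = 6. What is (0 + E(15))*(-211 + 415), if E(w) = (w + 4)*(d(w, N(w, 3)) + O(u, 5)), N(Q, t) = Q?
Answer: 89148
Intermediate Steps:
O(T, m) = -2 + 2*m
E(w) = (4 + w)*(8 + w) (E(w) = (w + 4)*(w + (-2 + 2*5)) = (4 + w)*(w + (-2 + 10)) = (4 + w)*(w + 8) = (4 + w)*(8 + w))
(0 + E(15))*(-211 + 415) = (0 + (32 + 15² + 12*15))*(-211 + 415) = (0 + (32 + 225 + 180))*204 = (0 + 437)*204 = 437*204 = 89148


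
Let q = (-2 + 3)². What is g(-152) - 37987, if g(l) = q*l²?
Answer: -14883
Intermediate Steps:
q = 1 (q = 1² = 1)
g(l) = l² (g(l) = 1*l² = l²)
g(-152) - 37987 = (-152)² - 37987 = 23104 - 37987 = -14883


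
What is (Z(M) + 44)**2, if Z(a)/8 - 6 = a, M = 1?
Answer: 10000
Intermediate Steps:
Z(a) = 48 + 8*a
(Z(M) + 44)**2 = ((48 + 8*1) + 44)**2 = ((48 + 8) + 44)**2 = (56 + 44)**2 = 100**2 = 10000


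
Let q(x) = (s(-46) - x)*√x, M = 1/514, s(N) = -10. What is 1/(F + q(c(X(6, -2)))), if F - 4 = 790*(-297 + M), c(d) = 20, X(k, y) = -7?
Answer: -15496711159/3635906345607169 + 3962940*√5/3635906345607169 ≈ -4.2597e-6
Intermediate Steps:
M = 1/514 ≈ 0.0019455
F = -60298487/257 (F = 4 + 790*(-297 + 1/514) = 4 + 790*(-152657/514) = 4 - 60299515/257 = -60298487/257 ≈ -2.3462e+5)
q(x) = √x*(-10 - x) (q(x) = (-10 - x)*√x = √x*(-10 - x))
1/(F + q(c(X(6, -2)))) = 1/(-60298487/257 + √20*(-10 - 1*20)) = 1/(-60298487/257 + (2*√5)*(-10 - 20)) = 1/(-60298487/257 + (2*√5)*(-30)) = 1/(-60298487/257 - 60*√5)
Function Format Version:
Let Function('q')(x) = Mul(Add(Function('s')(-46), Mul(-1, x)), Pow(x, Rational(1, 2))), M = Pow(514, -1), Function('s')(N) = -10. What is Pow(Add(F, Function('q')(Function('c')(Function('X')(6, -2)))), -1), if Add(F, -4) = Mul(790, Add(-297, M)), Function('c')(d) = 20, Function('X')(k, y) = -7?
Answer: Add(Rational(-15496711159, 3635906345607169), Mul(Rational(3962940, 3635906345607169), Pow(5, Rational(1, 2)))) ≈ -4.2597e-6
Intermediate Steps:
M = Rational(1, 514) ≈ 0.0019455
F = Rational(-60298487, 257) (F = Add(4, Mul(790, Add(-297, Rational(1, 514)))) = Add(4, Mul(790, Rational(-152657, 514))) = Add(4, Rational(-60299515, 257)) = Rational(-60298487, 257) ≈ -2.3462e+5)
Function('q')(x) = Mul(Pow(x, Rational(1, 2)), Add(-10, Mul(-1, x))) (Function('q')(x) = Mul(Add(-10, Mul(-1, x)), Pow(x, Rational(1, 2))) = Mul(Pow(x, Rational(1, 2)), Add(-10, Mul(-1, x))))
Pow(Add(F, Function('q')(Function('c')(Function('X')(6, -2)))), -1) = Pow(Add(Rational(-60298487, 257), Mul(Pow(20, Rational(1, 2)), Add(-10, Mul(-1, 20)))), -1) = Pow(Add(Rational(-60298487, 257), Mul(Mul(2, Pow(5, Rational(1, 2))), Add(-10, -20))), -1) = Pow(Add(Rational(-60298487, 257), Mul(Mul(2, Pow(5, Rational(1, 2))), -30)), -1) = Pow(Add(Rational(-60298487, 257), Mul(-60, Pow(5, Rational(1, 2)))), -1)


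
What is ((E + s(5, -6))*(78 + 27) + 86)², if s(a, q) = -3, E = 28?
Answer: 7349521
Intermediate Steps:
((E + s(5, -6))*(78 + 27) + 86)² = ((28 - 3)*(78 + 27) + 86)² = (25*105 + 86)² = (2625 + 86)² = 2711² = 7349521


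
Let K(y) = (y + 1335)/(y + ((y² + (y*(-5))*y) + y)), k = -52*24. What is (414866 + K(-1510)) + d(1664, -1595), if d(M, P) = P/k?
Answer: 78728175178331/189767136 ≈ 4.1487e+5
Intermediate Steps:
k = -1248
d(M, P) = -P/1248 (d(M, P) = P/(-1248) = P*(-1/1248) = -P/1248)
K(y) = (1335 + y)/(-4*y² + 2*y) (K(y) = (1335 + y)/(y + ((y² + (-5*y)*y) + y)) = (1335 + y)/(y + ((y² - 5*y²) + y)) = (1335 + y)/(y + (-4*y² + y)) = (1335 + y)/(y + (y - 4*y²)) = (1335 + y)/(-4*y² + 2*y))
(414866 + K(-1510)) + d(1664, -1595) = (414866 + (½)*(-1335 - 1*(-1510))/(-1510*(-1 + 2*(-1510)))) - 1/1248*(-1595) = (414866 + (½)*(-1/1510)*(-1335 + 1510)/(-1 - 3020)) + 1595/1248 = (414866 + (½)*(-1/1510)*175/(-3021)) + 1595/1248 = (414866 + (½)*(-1/1510)*(-1/3021)*175) + 1595/1248 = (414866 + 35/1824684) + 1595/1248 = 756999352379/1824684 + 1595/1248 = 78728175178331/189767136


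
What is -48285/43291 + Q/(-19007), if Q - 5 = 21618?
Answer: -1853834288/822832037 ≈ -2.2530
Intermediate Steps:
Q = 21623 (Q = 5 + 21618 = 21623)
-48285/43291 + Q/(-19007) = -48285/43291 + 21623/(-19007) = -48285*1/43291 + 21623*(-1/19007) = -48285/43291 - 21623/19007 = -1853834288/822832037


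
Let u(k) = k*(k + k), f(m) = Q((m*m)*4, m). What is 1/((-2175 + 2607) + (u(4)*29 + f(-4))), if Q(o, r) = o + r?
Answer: 1/1420 ≈ 0.00070423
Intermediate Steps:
f(m) = m + 4*m² (f(m) = (m*m)*4 + m = m²*4 + m = 4*m² + m = m + 4*m²)
u(k) = 2*k² (u(k) = k*(2*k) = 2*k²)
1/((-2175 + 2607) + (u(4)*29 + f(-4))) = 1/((-2175 + 2607) + ((2*4²)*29 - 4*(1 + 4*(-4)))) = 1/(432 + ((2*16)*29 - 4*(1 - 16))) = 1/(432 + (32*29 - 4*(-15))) = 1/(432 + (928 + 60)) = 1/(432 + 988) = 1/1420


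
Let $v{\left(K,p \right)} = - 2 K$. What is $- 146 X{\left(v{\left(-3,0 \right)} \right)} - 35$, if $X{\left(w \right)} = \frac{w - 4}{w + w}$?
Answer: $- \frac{178}{3} \approx -59.333$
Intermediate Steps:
$X{\left(w \right)} = \frac{-4 + w}{2 w}$
$- 146 X{\left(v{\left(-3,0 \right)} \right)} - 35 = - 146 \frac{-4 - -6}{2 \left(\left(-2\right) \left(-3\right)\right)} - 35 = - 146 \frac{-4 + 6}{2 \cdot 6} - 35 = - 146 \cdot \frac{1}{2} \cdot \frac{1}{6} \cdot 2 - 35 = \left(-146\right) \frac{1}{6} - 35 = - \frac{73}{3} - 35 = - \frac{178}{3}$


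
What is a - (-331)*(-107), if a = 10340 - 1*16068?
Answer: -41145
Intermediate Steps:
a = -5728 (a = 10340 - 16068 = -5728)
a - (-331)*(-107) = -5728 - (-331)*(-107) = -5728 - 1*35417 = -5728 - 35417 = -41145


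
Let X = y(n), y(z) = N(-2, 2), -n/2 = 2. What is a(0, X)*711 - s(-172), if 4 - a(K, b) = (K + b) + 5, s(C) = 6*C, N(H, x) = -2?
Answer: 1743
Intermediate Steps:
n = -4 (n = -2*2 = -4)
y(z) = -2
X = -2
a(K, b) = -1 - K - b (a(K, b) = 4 - ((K + b) + 5) = 4 - (5 + K + b) = 4 + (-5 - K - b) = -1 - K - b)
a(0, X)*711 - s(-172) = (-1 - 1*0 - 1*(-2))*711 - 6*(-172) = (-1 + 0 + 2)*711 - 1*(-1032) = 1*711 + 1032 = 711 + 1032 = 1743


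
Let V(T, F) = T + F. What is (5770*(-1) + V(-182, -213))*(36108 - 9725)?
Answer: -162651195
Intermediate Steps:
V(T, F) = F + T
(5770*(-1) + V(-182, -213))*(36108 - 9725) = (5770*(-1) + (-213 - 182))*(36108 - 9725) = (-5770 - 395)*26383 = -6165*26383 = -162651195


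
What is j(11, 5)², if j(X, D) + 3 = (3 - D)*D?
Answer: 169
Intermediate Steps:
j(X, D) = -3 + D*(3 - D) (j(X, D) = -3 + (3 - D)*D = -3 + D*(3 - D))
j(11, 5)² = (-3 - 1*5² + 3*5)² = (-3 - 1*25 + 15)² = (-3 - 25 + 15)² = (-13)² = 169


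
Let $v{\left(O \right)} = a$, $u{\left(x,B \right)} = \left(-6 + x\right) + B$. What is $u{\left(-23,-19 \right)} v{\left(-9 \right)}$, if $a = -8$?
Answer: $384$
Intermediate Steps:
$u{\left(x,B \right)} = -6 + B + x$
$v{\left(O \right)} = -8$
$u{\left(-23,-19 \right)} v{\left(-9 \right)} = \left(-6 - 19 - 23\right) \left(-8\right) = \left(-48\right) \left(-8\right) = 384$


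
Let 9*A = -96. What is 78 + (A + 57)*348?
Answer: 16202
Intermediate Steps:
A = -32/3 (A = (⅑)*(-96) = -32/3 ≈ -10.667)
78 + (A + 57)*348 = 78 + (-32/3 + 57)*348 = 78 + (139/3)*348 = 78 + 16124 = 16202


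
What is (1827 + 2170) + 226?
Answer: 4223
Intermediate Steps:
(1827 + 2170) + 226 = 3997 + 226 = 4223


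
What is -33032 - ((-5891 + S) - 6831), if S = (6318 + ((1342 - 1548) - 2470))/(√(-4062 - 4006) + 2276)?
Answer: -26345381208/1297061 + 1821*I*√2017/1297061 ≈ -20312.0 + 0.063053*I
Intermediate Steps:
S = 3642/(2276 + 2*I*√2017) (S = (6318 + (-206 - 2470))/(√(-8068) + 2276) = (6318 - 2676)/(2*I*√2017 + 2276) = 3642/(2276 + 2*I*√2017) ≈ 1.5977 - 0.063053*I)
-33032 - ((-5891 + S) - 6831) = -33032 - ((-5891 + (2072298/1297061 - 1821*I*√2017/1297061)) - 6831) = -33032 - ((-7638914053/1297061 - 1821*I*√2017/1297061) - 6831) = -33032 - (-16499137744/1297061 - 1821*I*√2017/1297061) = -33032 + (16499137744/1297061 + 1821*I*√2017/1297061) = -26345381208/1297061 + 1821*I*√2017/1297061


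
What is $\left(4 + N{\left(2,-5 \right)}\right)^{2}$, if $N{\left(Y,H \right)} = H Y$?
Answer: $36$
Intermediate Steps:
$\left(4 + N{\left(2,-5 \right)}\right)^{2} = \left(4 - 10\right)^{2} = \left(-6\right)^{2} = 36$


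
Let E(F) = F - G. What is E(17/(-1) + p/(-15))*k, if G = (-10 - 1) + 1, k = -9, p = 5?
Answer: 66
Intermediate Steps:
G = -10 (G = -11 + 1 = -10)
E(F) = 10 + F (E(F) = F - 1*(-10) = F + 10 = 10 + F)
E(17/(-1) + p/(-15))*k = (10 + (17/(-1) + 5/(-15)))*(-9) = (10 + (17*(-1) + 5*(-1/15)))*(-9) = (10 + (-17 - 1/3))*(-9) = (10 - 52/3)*(-9) = -22/3*(-9) = 66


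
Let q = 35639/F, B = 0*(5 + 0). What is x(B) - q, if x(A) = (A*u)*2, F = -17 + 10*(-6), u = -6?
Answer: 35639/77 ≈ 462.84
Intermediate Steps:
F = -77 (F = -17 - 60 = -77)
B = 0 (B = 0*5 = 0)
x(A) = -12*A (x(A) = (A*(-6))*2 = -6*A*2 = -12*A)
q = -35639/77 (q = 35639/(-77) = 35639*(-1/77) = -35639/77 ≈ -462.84)
x(B) - q = -12*0 - 1*(-35639/77) = 0 + 35639/77 = 35639/77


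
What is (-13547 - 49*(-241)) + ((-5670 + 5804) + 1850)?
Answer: 246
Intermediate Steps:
(-13547 - 49*(-241)) + ((-5670 + 5804) + 1850) = (-13547 + 11809) + (134 + 1850) = -1738 + 1984 = 246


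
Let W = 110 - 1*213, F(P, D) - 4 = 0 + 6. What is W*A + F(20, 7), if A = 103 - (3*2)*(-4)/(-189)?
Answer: -666913/63 ≈ -10586.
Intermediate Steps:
F(P, D) = 10 (F(P, D) = 4 + (0 + 6) = 4 + 6 = 10)
A = 6481/63 (A = 103 - 6*(-4)*(-1)/189 = 103 - (-24)*(-1)/189 = 103 - 1*8/63 = 103 - 8/63 = 6481/63 ≈ 102.87)
W = -103 (W = 110 - 213 = -103)
W*A + F(20, 7) = -103*6481/63 + 10 = -667543/63 + 10 = -666913/63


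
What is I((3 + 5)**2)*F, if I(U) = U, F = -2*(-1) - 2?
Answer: 0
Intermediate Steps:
F = 0 (F = 2 - 2 = 0)
I((3 + 5)**2)*F = (3 + 5)**2*0 = 8**2*0 = 64*0 = 0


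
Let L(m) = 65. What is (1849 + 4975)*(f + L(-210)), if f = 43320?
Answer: 296059240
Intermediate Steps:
(1849 + 4975)*(f + L(-210)) = (1849 + 4975)*(43320 + 65) = 6824*43385 = 296059240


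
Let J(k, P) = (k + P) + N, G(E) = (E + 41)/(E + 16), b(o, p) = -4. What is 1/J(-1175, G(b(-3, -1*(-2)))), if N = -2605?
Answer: -12/45323 ≈ -0.00026477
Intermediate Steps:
G(E) = (41 + E)/(16 + E)
J(k, P) = -2605 + P + k (J(k, P) = (k + P) - 2605 = (P + k) - 2605 = -2605 + P + k)
1/J(-1175, G(b(-3, -1*(-2)))) = 1/(-2605 + (41 - 4)/(16 - 4) - 1175) = 1/(-2605 + 37/12 - 1175) = 1/(-45323/12) = -12/45323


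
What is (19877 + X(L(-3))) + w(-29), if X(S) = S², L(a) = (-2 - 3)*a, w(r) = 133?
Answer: 20235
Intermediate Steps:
L(a) = -5*a
(19877 + X(L(-3))) + w(-29) = (19877 + (-5*(-3))²) + 133 = (19877 + 15²) + 133 = (19877 + 225) + 133 = 20102 + 133 = 20235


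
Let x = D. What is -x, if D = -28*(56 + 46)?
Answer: 2856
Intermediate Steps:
D = -2856 (D = -28*102 = -2856)
x = -2856
-x = -1*(-2856) = 2856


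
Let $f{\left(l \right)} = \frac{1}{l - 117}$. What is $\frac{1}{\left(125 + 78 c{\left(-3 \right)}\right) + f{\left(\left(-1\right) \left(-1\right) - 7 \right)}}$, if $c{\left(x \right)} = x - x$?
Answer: $\frac{123}{15374} \approx 0.0080005$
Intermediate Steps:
$c{\left(x \right)} = 0$
$f{\left(l \right)} = \frac{1}{-117 + l}$
$\frac{1}{\left(125 + 78 c{\left(-3 \right)}\right) + f{\left(\left(-1\right) \left(-1\right) - 7 \right)}} = \frac{1}{\left(125 + 78 \cdot 0\right) + \frac{1}{-117 - 6}} = \frac{1}{\left(125 + 0\right) + \frac{1}{-117 + \left(1 - 7\right)}} = \frac{1}{125 + \frac{1}{-117 - 6}} = \frac{1}{125 + \frac{1}{-123}} = \frac{1}{125 - \frac{1}{123}} = \frac{1}{\frac{15374}{123}} = \frac{123}{15374}$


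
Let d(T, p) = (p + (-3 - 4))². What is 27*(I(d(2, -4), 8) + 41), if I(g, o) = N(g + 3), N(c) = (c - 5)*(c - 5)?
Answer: 383454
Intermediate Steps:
N(c) = (-5 + c)² (N(c) = (-5 + c)*(-5 + c) = (-5 + c)²)
d(T, p) = (-7 + p)² (d(T, p) = (p - 7)² = (-7 + p)²)
I(g, o) = (-2 + g)² (I(g, o) = (-5 + (g + 3))² = (-5 + (3 + g))² = (-2 + g)²)
27*(I(d(2, -4), 8) + 41) = 27*((-2 + (-7 - 4)²)² + 41) = 27*((-2 + (-11)²)² + 41) = 27*((-2 + 121)² + 41) = 27*(119² + 41) = 27*(14161 + 41) = 27*14202 = 383454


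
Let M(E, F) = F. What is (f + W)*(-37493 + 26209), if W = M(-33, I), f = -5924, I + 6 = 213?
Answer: 64510628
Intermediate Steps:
I = 207 (I = -6 + 213 = 207)
W = 207
(f + W)*(-37493 + 26209) = (-5924 + 207)*(-37493 + 26209) = -5717*(-11284) = 64510628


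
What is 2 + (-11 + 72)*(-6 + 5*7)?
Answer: 1771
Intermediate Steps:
2 + (-11 + 72)*(-6 + 5*7) = 2 + 61*(-6 + 35) = 2 + 61*29 = 2 + 1769 = 1771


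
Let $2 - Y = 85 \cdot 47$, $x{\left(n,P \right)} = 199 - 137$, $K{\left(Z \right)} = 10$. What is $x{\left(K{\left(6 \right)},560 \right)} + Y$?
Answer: $-3931$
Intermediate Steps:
$x{\left(n,P \right)} = 62$
$Y = -3993$ ($Y = 2 - 85 \cdot 47 = 2 - 3995 = -3993$)
$x{\left(K{\left(6 \right)},560 \right)} + Y = 62 - 3993 = -3931$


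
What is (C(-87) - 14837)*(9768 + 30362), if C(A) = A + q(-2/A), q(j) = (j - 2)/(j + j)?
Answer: -600625710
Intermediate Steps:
q(j) = (-2 + j)/(2*j) (q(j) = (-2 + j)/((2*j)) = (-2 + j)*(1/(2*j)) = (-2 + j)/(2*j))
C(A) = A - A*(-2 - 2/A)/4 (C(A) = A + (-2 - 2/A)/(2*((-2/A))) = A + (-A/2)*(-2 - 2/A)/2 = A - A*(-2 - 2/A)/4)
(C(-87) - 14837)*(9768 + 30362) = ((½ + (3/2)*(-87)) - 14837)*(9768 + 30362) = ((½ - 261/2) - 14837)*40130 = (-130 - 14837)*40130 = -14967*40130 = -600625710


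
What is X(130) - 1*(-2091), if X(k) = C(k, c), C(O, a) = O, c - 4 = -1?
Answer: 2221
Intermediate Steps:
c = 3 (c = 4 - 1 = 3)
X(k) = k
X(130) - 1*(-2091) = 130 - 1*(-2091) = 130 + 2091 = 2221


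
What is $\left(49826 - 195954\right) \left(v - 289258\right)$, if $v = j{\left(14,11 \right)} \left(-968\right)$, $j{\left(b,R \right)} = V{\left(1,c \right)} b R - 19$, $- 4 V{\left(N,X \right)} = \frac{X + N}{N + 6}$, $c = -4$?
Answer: $41915063264$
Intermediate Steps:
$V{\left(N,X \right)} = - \frac{N + X}{4 \left(6 + N\right)}$ ($V{\left(N,X \right)} = - \frac{\left(X + N\right) \frac{1}{N + 6}}{4} = - \frac{\left(N + X\right) \frac{1}{6 + N}}{4} = - \frac{\frac{1}{6 + N} \left(N + X\right)}{4} = - \frac{N + X}{4 \left(6 + N\right)}$)
$j{\left(b,R \right)} = -19 + \frac{3 R b}{28}$ ($j{\left(b,R \right)} = \frac{\left(-1\right) 1 - -4}{4 \left(6 + 1\right)} b R - 19 = \frac{-1 + 4}{4 \cdot 7} b R - 19 = \frac{1}{4} \cdot \frac{1}{7} \cdot 3 b R - 19 = \frac{3 b}{28} R - 19 = \frac{3 R b}{28} - 19 = -19 + \frac{3 R b}{28}$)
$v = 2420$ ($v = \left(-19 + \frac{3}{28} \cdot 11 \cdot 14\right) \left(-968\right) = \left(-19 + \frac{33}{2}\right) \left(-968\right) = \left(- \frac{5}{2}\right) \left(-968\right) = 2420$)
$\left(49826 - 195954\right) \left(v - 289258\right) = \left(49826 - 195954\right) \left(2420 - 289258\right) = \left(-146128\right) \left(-286838\right) = 41915063264$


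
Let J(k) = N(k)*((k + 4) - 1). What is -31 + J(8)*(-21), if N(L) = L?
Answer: -1879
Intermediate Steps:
J(k) = k*(3 + k) (J(k) = k*((k + 4) - 1) = k*((4 + k) - 1) = k*(3 + k))
-31 + J(8)*(-21) = -31 + (8*(3 + 8))*(-21) = -31 + (8*11)*(-21) = -31 + 88*(-21) = -31 - 1848 = -1879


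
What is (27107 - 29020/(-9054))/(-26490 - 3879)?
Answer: -122727899/137480463 ≈ -0.89269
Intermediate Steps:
(27107 - 29020/(-9054))/(-26490 - 3879) = (27107 - 29020*(-1/9054))/(-30369) = (27107 + 14510/4527)*(-1/30369) = (122727899/4527)*(-1/30369) = -122727899/137480463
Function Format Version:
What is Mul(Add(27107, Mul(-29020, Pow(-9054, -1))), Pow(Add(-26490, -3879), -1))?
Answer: Rational(-122727899, 137480463) ≈ -0.89269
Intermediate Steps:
Mul(Add(27107, Mul(-29020, Pow(-9054, -1))), Pow(Add(-26490, -3879), -1)) = Mul(Add(27107, Mul(-29020, Rational(-1, 9054))), Pow(-30369, -1)) = Mul(Add(27107, Rational(14510, 4527)), Rational(-1, 30369)) = Mul(Rational(122727899, 4527), Rational(-1, 30369)) = Rational(-122727899, 137480463)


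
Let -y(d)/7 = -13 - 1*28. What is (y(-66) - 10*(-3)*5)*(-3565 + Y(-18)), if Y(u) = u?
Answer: -1565771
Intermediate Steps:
y(d) = 287 (y(d) = -7*(-13 - 1*28) = -7*(-13 - 28) = -7*(-41) = 287)
(y(-66) - 10*(-3)*5)*(-3565 + Y(-18)) = (287 - 10*(-3)*5)*(-3565 - 18) = (287 + 30*5)*(-3583) = (287 + 150)*(-3583) = 437*(-3583) = -1565771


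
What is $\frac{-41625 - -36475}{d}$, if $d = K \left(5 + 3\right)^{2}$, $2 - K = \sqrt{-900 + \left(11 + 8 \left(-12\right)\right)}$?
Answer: $- \frac{2575}{15824} - \frac{2575 i \sqrt{985}}{31648} \approx -0.16273 - 2.5536 i$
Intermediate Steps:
$K = 2 - i \sqrt{985}$ ($K = 2 - \sqrt{-900 + \left(11 + 8 \left(-12\right)\right)} = 2 - \sqrt{-900 + \left(11 - 96\right)} = 2 - \sqrt{-900 - 85} = 2 - \sqrt{-985} = 2 - i \sqrt{985} \approx 2.0 - 31.385 i$)
$d = 128 - 64 i \sqrt{985}$ ($d = \left(2 - i \sqrt{985}\right) \left(5 + 3\right)^{2} = \left(2 - i \sqrt{985}\right) 8^{2} = \left(2 - i \sqrt{985}\right) 64 = 128 - 64 i \sqrt{985} \approx 128.0 - 2008.6 i$)
$\frac{-41625 - -36475}{d} = \frac{-41625 - -36475}{128 - 64 i \sqrt{985}} = \frac{-41625 + 36475}{128 - 64 i \sqrt{985}} = - \frac{5150}{128 - 64 i \sqrt{985}}$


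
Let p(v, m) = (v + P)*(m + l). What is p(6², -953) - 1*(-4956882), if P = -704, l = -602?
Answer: 5995622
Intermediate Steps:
p(v, m) = (-704 + v)*(-602 + m) (p(v, m) = (v - 704)*(m - 602) = (-704 + v)*(-602 + m))
p(6², -953) - 1*(-4956882) = (423808 - 704*(-953) - 602*6² - 953*6²) - 1*(-4956882) = (423808 + 670912 - 602*36 - 953*36) + 4956882 = (423808 + 670912 - 21672 - 34308) + 4956882 = 1038740 + 4956882 = 5995622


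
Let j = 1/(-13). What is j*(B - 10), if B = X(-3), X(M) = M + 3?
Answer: 10/13 ≈ 0.76923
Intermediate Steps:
X(M) = 3 + M
B = 0 (B = 3 - 3 = 0)
j = -1/13 ≈ -0.076923
j*(B - 10) = -(0 - 10)/13 = -1/13*(-10) = 10/13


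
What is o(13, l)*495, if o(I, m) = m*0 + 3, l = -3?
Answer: 1485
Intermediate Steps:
o(I, m) = 3 (o(I, m) = 0 + 3 = 3)
o(13, l)*495 = 3*495 = 1485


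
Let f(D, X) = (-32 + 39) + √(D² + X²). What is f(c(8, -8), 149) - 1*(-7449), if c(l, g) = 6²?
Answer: 7456 + √23497 ≈ 7609.3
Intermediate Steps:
c(l, g) = 36
f(D, X) = 7 + √(D² + X²)
f(c(8, -8), 149) - 1*(-7449) = (7 + √(36² + 149²)) - 1*(-7449) = (7 + √(1296 + 22201)) + 7449 = (7 + √23497) + 7449 = 7456 + √23497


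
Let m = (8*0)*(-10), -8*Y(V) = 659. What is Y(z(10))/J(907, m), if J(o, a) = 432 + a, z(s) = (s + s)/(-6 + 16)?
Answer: -659/3456 ≈ -0.19068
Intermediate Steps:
z(s) = s/5 (z(s) = (2*s)/10 = (2*s)*(⅒) = s/5)
Y(V) = -659/8 (Y(V) = -⅛*659 = -659/8)
m = 0 (m = 0*(-10) = 0)
Y(z(10))/J(907, m) = -659/(8*(432 + 0)) = -659/8/432 = -659/8*1/432 = -659/3456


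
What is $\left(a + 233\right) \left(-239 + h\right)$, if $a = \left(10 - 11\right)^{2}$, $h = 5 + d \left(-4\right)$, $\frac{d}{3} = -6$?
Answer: $-37908$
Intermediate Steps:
$d = -18$ ($d = 3 \left(-6\right) = -18$)
$h = 77$ ($h = 5 - -72 = 5 + 72 = 77$)
$a = 1$ ($a = \left(-1\right)^{2} = 1$)
$\left(a + 233\right) \left(-239 + h\right) = \left(1 + 233\right) \left(-239 + 77\right) = 234 \left(-162\right) = -37908$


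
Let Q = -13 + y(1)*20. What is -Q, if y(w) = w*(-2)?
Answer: 53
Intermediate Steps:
y(w) = -2*w
Q = -53 (Q = -13 - 2*1*20 = -13 - 2*20 = -13 - 40 = -53)
-Q = -1*(-53) = 53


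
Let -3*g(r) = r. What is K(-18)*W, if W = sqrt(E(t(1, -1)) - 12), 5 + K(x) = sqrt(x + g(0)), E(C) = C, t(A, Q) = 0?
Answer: -6*sqrt(6) - 10*I*sqrt(3) ≈ -14.697 - 17.32*I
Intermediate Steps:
g(r) = -r/3
K(x) = -5 + sqrt(x) (K(x) = -5 + sqrt(x - 1/3*0) = -5 + sqrt(x + 0) = -5 + sqrt(x))
W = 2*I*sqrt(3) (W = sqrt(0 - 12) = sqrt(-12) = 2*I*sqrt(3) ≈ 3.4641*I)
K(-18)*W = (-5 + sqrt(-18))*(2*I*sqrt(3)) = (-5 + 3*I*sqrt(2))*(2*I*sqrt(3)) = 2*I*sqrt(3)*(-5 + 3*I*sqrt(2))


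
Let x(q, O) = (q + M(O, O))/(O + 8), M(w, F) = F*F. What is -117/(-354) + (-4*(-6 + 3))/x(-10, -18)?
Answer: -957/18526 ≈ -0.051657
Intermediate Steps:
M(w, F) = F²
x(q, O) = (q + O²)/(8 + O) (x(q, O) = (q + O²)/(O + 8) = (q + O²)/(8 + O))
-117/(-354) + (-4*(-6 + 3))/x(-10, -18) = -117/(-354) + (-4*(-6 + 3))/(((-10 + (-18)²)/(8 - 18))) = -117*(-1/354) + (-4*(-3))/(((-10 + 324)/(-10))) = 39/118 + 12/((-⅒*314)) = 39/118 + 12/(-157/5) = 39/118 + 12*(-5/157) = 39/118 - 60/157 = -957/18526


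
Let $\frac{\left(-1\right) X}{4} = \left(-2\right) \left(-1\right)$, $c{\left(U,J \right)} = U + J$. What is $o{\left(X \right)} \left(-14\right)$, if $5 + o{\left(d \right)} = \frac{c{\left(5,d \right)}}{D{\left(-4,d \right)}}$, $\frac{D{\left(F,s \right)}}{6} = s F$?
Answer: $\frac{2247}{32} \approx 70.219$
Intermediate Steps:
$c{\left(U,J \right)} = J + U$
$D{\left(F,s \right)} = 6 F s$ ($D{\left(F,s \right)} = 6 s F = 6 F s$)
$X = -8$ ($X = - 4 \left(\left(-2\right) \left(-1\right)\right) = \left(-4\right) 2 = -8$)
$o{\left(d \right)} = -5 - \frac{5 + d}{24 d}$ ($o{\left(d \right)} = -5 + \frac{d + 5}{6 \left(-4\right) d} = -5 + \frac{5 + d}{\left(-24\right) d} = -5 + \left(5 + d\right) \left(- \frac{1}{24 d}\right) = -5 - \frac{5 + d}{24 d}$)
$o{\left(X \right)} \left(-14\right) = \frac{-5 - -968}{24 \left(-8\right)} \left(-14\right) = \frac{1}{24} \left(- \frac{1}{8}\right) \left(-5 + 968\right) \left(-14\right) = \frac{1}{24} \left(- \frac{1}{8}\right) 963 \left(-14\right) = \left(- \frac{321}{64}\right) \left(-14\right) = \frac{2247}{32}$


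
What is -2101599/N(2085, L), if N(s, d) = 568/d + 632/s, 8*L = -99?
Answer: 144600519195/3137224 ≈ 46092.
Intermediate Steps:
L = -99/8 (L = (⅛)*(-99) = -99/8 ≈ -12.375)
-2101599/N(2085, L) = -2101599/(568/(-99/8) + 632/2085) = -2101599/(568*(-8/99) + 632*(1/2085)) = -2101599/(-4544/99 + 632/2085) = -2101599/(-3137224/68805) = -2101599*(-68805/3137224) = 144600519195/3137224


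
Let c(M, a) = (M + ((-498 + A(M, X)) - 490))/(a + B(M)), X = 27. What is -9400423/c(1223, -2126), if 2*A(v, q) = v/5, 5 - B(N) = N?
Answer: 314350145120/3573 ≈ 8.7979e+7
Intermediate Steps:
B(N) = 5 - N
A(v, q) = v/10 (A(v, q) = (v/5)/2 = v/10)
c(M, a) = (-988 + 11*M/10)/(5 + a - M) (c(M, a) = (M + ((-498 + M/10) - 490))/(a + (5 - M)) = (M + (-988 + M/10))/(5 + a - M) = (-988 + 11*M/10)/(5 + a - M))
-9400423/c(1223, -2126) = -9400423*(5 - 2126 - 1*1223)/(-988 + (11/10)*1223) = -9400423*(5 - 2126 - 1223)/(-988 + 13453/10) = -9400423/((3573/10)/(-3344)) = -9400423/((-1/3344*3573/10)) = -9400423/(-3573/33440) = -9400423*(-33440/3573) = 314350145120/3573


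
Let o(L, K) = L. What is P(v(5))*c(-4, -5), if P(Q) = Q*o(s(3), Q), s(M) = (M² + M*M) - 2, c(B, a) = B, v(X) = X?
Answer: -320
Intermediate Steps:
s(M) = -2 + 2*M² (s(M) = (M² + M²) - 2 = 2*M² - 2 = -2 + 2*M²)
P(Q) = 16*Q (P(Q) = Q*(-2 + 2*3²) = Q*(-2 + 2*9) = Q*(-2 + 18) = Q*16 = 16*Q)
P(v(5))*c(-4, -5) = (16*5)*(-4) = 80*(-4) = -320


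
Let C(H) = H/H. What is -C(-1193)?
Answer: -1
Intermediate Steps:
C(H) = 1
-C(-1193) = -1*1 = -1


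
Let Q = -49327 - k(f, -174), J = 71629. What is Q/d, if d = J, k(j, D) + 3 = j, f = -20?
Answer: -49304/71629 ≈ -0.68832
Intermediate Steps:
k(j, D) = -3 + j
d = 71629
Q = -49304 (Q = -49327 - (-3 - 20) = -49327 - 1*(-23) = -49327 + 23 = -49304)
Q/d = -49304/71629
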